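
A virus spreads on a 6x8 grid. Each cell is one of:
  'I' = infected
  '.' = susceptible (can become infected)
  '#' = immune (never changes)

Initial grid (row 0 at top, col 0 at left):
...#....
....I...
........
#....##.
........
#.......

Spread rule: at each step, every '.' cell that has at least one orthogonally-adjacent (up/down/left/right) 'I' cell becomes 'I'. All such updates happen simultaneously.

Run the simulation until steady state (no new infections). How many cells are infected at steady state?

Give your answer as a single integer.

Step 0 (initial): 1 infected
Step 1: +4 new -> 5 infected
Step 2: +6 new -> 11 infected
Step 3: +8 new -> 19 infected
Step 4: +9 new -> 28 infected
Step 5: +8 new -> 36 infected
Step 6: +4 new -> 40 infected
Step 7: +3 new -> 43 infected
Step 8: +0 new -> 43 infected

Answer: 43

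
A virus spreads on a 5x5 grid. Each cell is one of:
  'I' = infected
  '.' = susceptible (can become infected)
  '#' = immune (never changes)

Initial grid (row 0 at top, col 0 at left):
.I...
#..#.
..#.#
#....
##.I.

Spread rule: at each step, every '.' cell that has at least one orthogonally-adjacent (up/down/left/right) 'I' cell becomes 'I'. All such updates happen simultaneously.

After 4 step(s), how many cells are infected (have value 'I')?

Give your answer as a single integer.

Answer: 18

Derivation:
Step 0 (initial): 2 infected
Step 1: +6 new -> 8 infected
Step 2: +6 new -> 14 infected
Step 3: +3 new -> 17 infected
Step 4: +1 new -> 18 infected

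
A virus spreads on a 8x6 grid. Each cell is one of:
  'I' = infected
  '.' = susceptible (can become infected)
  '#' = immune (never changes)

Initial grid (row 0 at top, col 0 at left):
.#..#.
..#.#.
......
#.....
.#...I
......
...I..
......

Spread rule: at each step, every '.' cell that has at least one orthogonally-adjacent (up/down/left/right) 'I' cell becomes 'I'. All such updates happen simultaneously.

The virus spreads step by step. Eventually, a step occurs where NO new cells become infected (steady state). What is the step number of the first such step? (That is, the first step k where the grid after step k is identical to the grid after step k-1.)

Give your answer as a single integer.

Answer: 10

Derivation:
Step 0 (initial): 2 infected
Step 1: +7 new -> 9 infected
Step 2: +9 new -> 18 infected
Step 3: +8 new -> 26 infected
Step 4: +5 new -> 31 infected
Step 5: +4 new -> 35 infected
Step 6: +2 new -> 37 infected
Step 7: +3 new -> 40 infected
Step 8: +1 new -> 41 infected
Step 9: +1 new -> 42 infected
Step 10: +0 new -> 42 infected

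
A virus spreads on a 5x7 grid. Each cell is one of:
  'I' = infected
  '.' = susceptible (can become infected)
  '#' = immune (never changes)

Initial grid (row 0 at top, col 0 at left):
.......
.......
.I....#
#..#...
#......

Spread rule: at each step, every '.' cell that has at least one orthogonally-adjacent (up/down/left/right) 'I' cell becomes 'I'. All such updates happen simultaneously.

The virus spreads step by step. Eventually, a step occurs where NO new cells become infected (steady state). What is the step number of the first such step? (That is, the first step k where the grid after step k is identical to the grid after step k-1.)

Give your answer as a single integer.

Answer: 8

Derivation:
Step 0 (initial): 1 infected
Step 1: +4 new -> 5 infected
Step 2: +6 new -> 11 infected
Step 3: +5 new -> 16 infected
Step 4: +5 new -> 21 infected
Step 5: +4 new -> 25 infected
Step 6: +4 new -> 29 infected
Step 7: +2 new -> 31 infected
Step 8: +0 new -> 31 infected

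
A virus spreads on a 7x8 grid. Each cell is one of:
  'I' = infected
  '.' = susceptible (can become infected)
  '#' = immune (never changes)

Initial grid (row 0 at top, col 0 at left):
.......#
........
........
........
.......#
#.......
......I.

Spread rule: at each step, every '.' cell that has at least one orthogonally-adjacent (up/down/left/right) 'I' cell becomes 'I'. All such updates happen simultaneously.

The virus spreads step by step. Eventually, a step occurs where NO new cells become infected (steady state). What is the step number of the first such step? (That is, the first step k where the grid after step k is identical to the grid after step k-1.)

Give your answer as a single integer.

Answer: 13

Derivation:
Step 0 (initial): 1 infected
Step 1: +3 new -> 4 infected
Step 2: +4 new -> 8 infected
Step 3: +4 new -> 12 infected
Step 4: +6 new -> 18 infected
Step 5: +7 new -> 25 infected
Step 6: +8 new -> 33 infected
Step 7: +5 new -> 38 infected
Step 8: +5 new -> 43 infected
Step 9: +4 new -> 47 infected
Step 10: +3 new -> 50 infected
Step 11: +2 new -> 52 infected
Step 12: +1 new -> 53 infected
Step 13: +0 new -> 53 infected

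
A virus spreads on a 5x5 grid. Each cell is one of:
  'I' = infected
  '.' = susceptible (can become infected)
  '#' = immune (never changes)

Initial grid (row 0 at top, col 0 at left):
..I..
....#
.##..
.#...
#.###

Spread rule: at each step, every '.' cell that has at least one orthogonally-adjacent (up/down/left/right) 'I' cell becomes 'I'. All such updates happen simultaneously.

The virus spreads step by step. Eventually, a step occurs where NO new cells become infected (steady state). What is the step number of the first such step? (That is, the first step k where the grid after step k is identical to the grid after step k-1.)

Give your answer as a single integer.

Answer: 6

Derivation:
Step 0 (initial): 1 infected
Step 1: +3 new -> 4 infected
Step 2: +4 new -> 8 infected
Step 3: +2 new -> 10 infected
Step 4: +3 new -> 13 infected
Step 5: +3 new -> 16 infected
Step 6: +0 new -> 16 infected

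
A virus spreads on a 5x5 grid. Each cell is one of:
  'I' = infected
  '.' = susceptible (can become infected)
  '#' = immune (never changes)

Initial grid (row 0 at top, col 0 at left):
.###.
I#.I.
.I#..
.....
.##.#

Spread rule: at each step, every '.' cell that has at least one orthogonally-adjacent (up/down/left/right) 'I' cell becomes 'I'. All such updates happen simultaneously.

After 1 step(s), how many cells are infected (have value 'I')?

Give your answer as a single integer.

Answer: 9

Derivation:
Step 0 (initial): 3 infected
Step 1: +6 new -> 9 infected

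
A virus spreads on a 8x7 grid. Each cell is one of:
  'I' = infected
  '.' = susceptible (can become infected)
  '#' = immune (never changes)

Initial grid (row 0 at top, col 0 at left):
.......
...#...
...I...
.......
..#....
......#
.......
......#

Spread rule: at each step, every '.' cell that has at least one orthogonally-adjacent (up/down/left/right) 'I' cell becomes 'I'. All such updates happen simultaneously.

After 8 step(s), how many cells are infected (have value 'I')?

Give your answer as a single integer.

Answer: 52

Derivation:
Step 0 (initial): 1 infected
Step 1: +3 new -> 4 infected
Step 2: +7 new -> 11 infected
Step 3: +10 new -> 21 infected
Step 4: +12 new -> 33 infected
Step 5: +9 new -> 42 infected
Step 6: +5 new -> 47 infected
Step 7: +4 new -> 51 infected
Step 8: +1 new -> 52 infected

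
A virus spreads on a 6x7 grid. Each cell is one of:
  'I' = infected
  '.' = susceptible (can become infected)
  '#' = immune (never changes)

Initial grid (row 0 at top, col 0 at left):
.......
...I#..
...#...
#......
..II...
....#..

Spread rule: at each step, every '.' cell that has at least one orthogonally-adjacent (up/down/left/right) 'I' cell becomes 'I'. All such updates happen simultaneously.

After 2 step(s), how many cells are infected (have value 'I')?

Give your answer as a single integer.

Step 0 (initial): 3 infected
Step 1: +8 new -> 11 infected
Step 2: +9 new -> 20 infected

Answer: 20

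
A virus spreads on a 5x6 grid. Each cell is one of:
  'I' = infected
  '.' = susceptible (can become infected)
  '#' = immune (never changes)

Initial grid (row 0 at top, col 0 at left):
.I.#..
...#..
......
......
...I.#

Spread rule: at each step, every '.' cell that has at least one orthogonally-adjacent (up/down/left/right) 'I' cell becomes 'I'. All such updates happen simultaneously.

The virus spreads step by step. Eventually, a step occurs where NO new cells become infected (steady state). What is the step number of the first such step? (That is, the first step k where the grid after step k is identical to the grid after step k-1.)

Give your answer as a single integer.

Answer: 7

Derivation:
Step 0 (initial): 2 infected
Step 1: +6 new -> 8 infected
Step 2: +7 new -> 15 infected
Step 3: +6 new -> 21 infected
Step 4: +3 new -> 24 infected
Step 5: +2 new -> 26 infected
Step 6: +1 new -> 27 infected
Step 7: +0 new -> 27 infected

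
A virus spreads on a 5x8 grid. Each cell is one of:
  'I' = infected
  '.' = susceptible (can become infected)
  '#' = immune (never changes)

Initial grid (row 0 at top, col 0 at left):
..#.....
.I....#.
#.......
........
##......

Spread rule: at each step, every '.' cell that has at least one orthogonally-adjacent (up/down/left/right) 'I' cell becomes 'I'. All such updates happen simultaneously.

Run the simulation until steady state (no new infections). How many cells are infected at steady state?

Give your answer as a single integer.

Step 0 (initial): 1 infected
Step 1: +4 new -> 5 infected
Step 2: +4 new -> 9 infected
Step 3: +5 new -> 14 infected
Step 4: +5 new -> 19 infected
Step 5: +4 new -> 23 infected
Step 6: +4 new -> 27 infected
Step 7: +4 new -> 31 infected
Step 8: +3 new -> 34 infected
Step 9: +1 new -> 35 infected
Step 10: +0 new -> 35 infected

Answer: 35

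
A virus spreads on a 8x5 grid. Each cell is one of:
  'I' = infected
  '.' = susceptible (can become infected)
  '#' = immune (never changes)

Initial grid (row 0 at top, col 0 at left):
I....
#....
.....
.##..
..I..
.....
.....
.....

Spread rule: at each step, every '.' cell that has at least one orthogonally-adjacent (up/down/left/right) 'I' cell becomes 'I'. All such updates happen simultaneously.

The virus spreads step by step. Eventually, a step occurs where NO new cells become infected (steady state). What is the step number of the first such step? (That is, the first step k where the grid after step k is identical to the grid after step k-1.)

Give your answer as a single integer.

Step 0 (initial): 2 infected
Step 1: +4 new -> 6 infected
Step 2: +8 new -> 14 infected
Step 3: +11 new -> 25 infected
Step 4: +9 new -> 34 infected
Step 5: +3 new -> 37 infected
Step 6: +0 new -> 37 infected

Answer: 6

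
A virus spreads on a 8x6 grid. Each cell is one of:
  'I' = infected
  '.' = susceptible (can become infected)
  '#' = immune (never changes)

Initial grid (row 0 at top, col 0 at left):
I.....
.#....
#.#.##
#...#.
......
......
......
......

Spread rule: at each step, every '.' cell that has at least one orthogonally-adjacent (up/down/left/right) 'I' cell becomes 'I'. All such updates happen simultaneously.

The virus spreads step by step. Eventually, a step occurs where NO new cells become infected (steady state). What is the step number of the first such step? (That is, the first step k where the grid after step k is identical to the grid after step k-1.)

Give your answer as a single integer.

Answer: 14

Derivation:
Step 0 (initial): 1 infected
Step 1: +2 new -> 3 infected
Step 2: +1 new -> 4 infected
Step 3: +2 new -> 6 infected
Step 4: +2 new -> 8 infected
Step 5: +3 new -> 11 infected
Step 6: +2 new -> 13 infected
Step 7: +2 new -> 15 infected
Step 8: +4 new -> 19 infected
Step 9: +6 new -> 25 infected
Step 10: +7 new -> 32 infected
Step 11: +5 new -> 37 infected
Step 12: +3 new -> 40 infected
Step 13: +1 new -> 41 infected
Step 14: +0 new -> 41 infected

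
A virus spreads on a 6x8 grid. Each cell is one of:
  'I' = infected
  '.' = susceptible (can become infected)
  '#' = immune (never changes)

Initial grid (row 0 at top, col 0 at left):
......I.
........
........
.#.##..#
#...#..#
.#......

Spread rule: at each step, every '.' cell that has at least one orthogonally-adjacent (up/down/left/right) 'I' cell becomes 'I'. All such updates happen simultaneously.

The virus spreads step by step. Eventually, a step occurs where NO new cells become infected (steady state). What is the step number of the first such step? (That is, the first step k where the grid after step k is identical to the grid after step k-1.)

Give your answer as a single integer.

Step 0 (initial): 1 infected
Step 1: +3 new -> 4 infected
Step 2: +4 new -> 8 infected
Step 3: +5 new -> 13 infected
Step 4: +5 new -> 18 infected
Step 5: +5 new -> 23 infected
Step 6: +5 new -> 28 infected
Step 7: +4 new -> 32 infected
Step 8: +3 new -> 35 infected
Step 9: +4 new -> 39 infected
Step 10: +0 new -> 39 infected

Answer: 10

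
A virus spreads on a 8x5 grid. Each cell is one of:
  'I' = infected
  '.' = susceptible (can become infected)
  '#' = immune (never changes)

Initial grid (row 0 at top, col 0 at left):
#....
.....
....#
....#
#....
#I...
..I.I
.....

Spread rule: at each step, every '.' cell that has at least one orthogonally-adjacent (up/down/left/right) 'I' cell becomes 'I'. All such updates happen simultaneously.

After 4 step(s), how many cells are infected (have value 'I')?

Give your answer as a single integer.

Answer: 26

Derivation:
Step 0 (initial): 3 infected
Step 1: +7 new -> 10 infected
Step 2: +7 new -> 17 infected
Step 3: +5 new -> 22 infected
Step 4: +4 new -> 26 infected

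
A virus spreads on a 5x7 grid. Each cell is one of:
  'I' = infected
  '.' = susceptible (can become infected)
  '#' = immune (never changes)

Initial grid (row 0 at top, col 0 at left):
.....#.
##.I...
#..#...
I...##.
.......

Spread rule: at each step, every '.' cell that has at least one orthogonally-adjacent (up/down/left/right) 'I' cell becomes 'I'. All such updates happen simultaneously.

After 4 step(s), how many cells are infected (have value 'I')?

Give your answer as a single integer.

Step 0 (initial): 2 infected
Step 1: +5 new -> 7 infected
Step 2: +8 new -> 15 infected
Step 3: +5 new -> 20 infected
Step 4: +4 new -> 24 infected

Answer: 24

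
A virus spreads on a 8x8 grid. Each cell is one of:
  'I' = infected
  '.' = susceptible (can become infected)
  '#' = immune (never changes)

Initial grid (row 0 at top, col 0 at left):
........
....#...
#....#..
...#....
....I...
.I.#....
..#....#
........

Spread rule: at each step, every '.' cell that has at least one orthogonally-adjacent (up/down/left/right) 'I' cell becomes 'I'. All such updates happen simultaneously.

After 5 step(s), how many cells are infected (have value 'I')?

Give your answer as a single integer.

Answer: 48

Derivation:
Step 0 (initial): 2 infected
Step 1: +8 new -> 10 infected
Step 2: +10 new -> 20 infected
Step 3: +12 new -> 32 infected
Step 4: +9 new -> 41 infected
Step 5: +7 new -> 48 infected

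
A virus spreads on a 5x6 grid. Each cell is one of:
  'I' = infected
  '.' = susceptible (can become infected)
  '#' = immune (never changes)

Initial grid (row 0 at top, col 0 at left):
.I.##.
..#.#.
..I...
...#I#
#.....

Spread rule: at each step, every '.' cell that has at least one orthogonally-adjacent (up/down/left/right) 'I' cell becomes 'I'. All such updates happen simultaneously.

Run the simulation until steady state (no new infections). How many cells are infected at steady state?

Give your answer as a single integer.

Step 0 (initial): 3 infected
Step 1: +8 new -> 11 infected
Step 2: +8 new -> 19 infected
Step 3: +3 new -> 22 infected
Step 4: +1 new -> 23 infected
Step 5: +0 new -> 23 infected

Answer: 23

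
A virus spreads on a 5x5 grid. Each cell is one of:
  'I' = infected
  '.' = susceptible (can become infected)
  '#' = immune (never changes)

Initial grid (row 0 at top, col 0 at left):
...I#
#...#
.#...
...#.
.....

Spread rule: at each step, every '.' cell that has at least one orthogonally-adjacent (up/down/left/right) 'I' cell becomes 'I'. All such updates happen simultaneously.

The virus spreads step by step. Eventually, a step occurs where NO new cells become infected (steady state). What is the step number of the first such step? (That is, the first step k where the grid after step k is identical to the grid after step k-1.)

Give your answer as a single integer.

Answer: 8

Derivation:
Step 0 (initial): 1 infected
Step 1: +2 new -> 3 infected
Step 2: +3 new -> 6 infected
Step 3: +4 new -> 10 infected
Step 4: +2 new -> 12 infected
Step 5: +3 new -> 15 infected
Step 6: +3 new -> 18 infected
Step 7: +2 new -> 20 infected
Step 8: +0 new -> 20 infected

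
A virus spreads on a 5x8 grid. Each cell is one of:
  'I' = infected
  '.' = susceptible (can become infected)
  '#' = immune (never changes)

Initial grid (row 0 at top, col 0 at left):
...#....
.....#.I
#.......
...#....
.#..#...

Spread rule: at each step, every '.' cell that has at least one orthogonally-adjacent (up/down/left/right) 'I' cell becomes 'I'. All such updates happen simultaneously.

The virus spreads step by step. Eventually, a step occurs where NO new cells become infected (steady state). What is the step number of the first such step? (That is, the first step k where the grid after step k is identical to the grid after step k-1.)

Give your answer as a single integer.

Step 0 (initial): 1 infected
Step 1: +3 new -> 4 infected
Step 2: +3 new -> 7 infected
Step 3: +4 new -> 11 infected
Step 4: +4 new -> 15 infected
Step 5: +4 new -> 19 infected
Step 6: +2 new -> 21 infected
Step 7: +3 new -> 24 infected
Step 8: +4 new -> 28 infected
Step 9: +4 new -> 32 infected
Step 10: +2 new -> 34 infected
Step 11: +0 new -> 34 infected

Answer: 11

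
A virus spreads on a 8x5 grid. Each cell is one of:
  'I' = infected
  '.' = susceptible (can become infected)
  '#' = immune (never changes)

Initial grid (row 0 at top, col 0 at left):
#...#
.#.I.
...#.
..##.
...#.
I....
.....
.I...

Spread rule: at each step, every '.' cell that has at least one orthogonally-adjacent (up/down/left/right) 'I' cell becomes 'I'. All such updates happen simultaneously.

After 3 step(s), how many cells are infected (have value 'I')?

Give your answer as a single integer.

Step 0 (initial): 3 infected
Step 1: +9 new -> 12 infected
Step 2: +8 new -> 20 infected
Step 3: +9 new -> 29 infected

Answer: 29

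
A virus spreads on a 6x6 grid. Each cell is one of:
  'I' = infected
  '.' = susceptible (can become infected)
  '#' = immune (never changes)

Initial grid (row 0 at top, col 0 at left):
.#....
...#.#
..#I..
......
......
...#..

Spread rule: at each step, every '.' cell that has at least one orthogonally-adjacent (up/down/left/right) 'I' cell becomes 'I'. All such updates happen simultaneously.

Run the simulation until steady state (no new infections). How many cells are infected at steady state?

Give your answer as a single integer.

Step 0 (initial): 1 infected
Step 1: +2 new -> 3 infected
Step 2: +5 new -> 8 infected
Step 3: +5 new -> 13 infected
Step 4: +8 new -> 21 infected
Step 5: +6 new -> 27 infected
Step 6: +3 new -> 30 infected
Step 7: +1 new -> 31 infected
Step 8: +0 new -> 31 infected

Answer: 31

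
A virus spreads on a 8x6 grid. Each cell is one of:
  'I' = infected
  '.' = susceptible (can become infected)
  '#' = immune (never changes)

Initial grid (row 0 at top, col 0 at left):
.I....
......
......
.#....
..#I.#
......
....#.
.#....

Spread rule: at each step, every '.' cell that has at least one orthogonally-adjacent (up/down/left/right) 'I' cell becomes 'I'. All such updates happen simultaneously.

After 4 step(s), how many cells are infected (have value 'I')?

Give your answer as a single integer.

Answer: 38

Derivation:
Step 0 (initial): 2 infected
Step 1: +6 new -> 8 infected
Step 2: +10 new -> 18 infected
Step 3: +10 new -> 28 infected
Step 4: +10 new -> 38 infected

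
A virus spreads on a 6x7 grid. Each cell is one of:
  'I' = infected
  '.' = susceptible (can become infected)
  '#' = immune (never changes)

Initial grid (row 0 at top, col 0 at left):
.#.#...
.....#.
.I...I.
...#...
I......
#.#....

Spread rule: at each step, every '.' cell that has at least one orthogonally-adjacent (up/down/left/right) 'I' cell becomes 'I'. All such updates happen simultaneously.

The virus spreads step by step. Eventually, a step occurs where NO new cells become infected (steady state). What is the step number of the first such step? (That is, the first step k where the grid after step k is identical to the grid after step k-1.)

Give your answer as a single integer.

Answer: 5

Derivation:
Step 0 (initial): 3 infected
Step 1: +9 new -> 12 infected
Step 2: +11 new -> 23 infected
Step 3: +9 new -> 32 infected
Step 4: +4 new -> 36 infected
Step 5: +0 new -> 36 infected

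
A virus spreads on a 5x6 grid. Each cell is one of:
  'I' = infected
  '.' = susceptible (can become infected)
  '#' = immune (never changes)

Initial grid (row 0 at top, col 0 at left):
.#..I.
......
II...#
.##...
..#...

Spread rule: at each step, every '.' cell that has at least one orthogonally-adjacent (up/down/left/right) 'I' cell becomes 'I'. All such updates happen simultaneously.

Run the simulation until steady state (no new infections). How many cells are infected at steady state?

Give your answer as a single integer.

Answer: 25

Derivation:
Step 0 (initial): 3 infected
Step 1: +7 new -> 10 infected
Step 2: +8 new -> 18 infected
Step 3: +3 new -> 21 infected
Step 4: +3 new -> 24 infected
Step 5: +1 new -> 25 infected
Step 6: +0 new -> 25 infected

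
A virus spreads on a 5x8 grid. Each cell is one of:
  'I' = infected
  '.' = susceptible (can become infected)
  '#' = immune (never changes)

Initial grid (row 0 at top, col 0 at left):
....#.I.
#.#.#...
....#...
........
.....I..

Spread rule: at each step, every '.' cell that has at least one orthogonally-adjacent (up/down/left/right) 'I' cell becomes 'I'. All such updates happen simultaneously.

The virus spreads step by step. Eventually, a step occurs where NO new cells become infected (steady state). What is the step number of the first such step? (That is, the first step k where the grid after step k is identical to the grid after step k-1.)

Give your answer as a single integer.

Step 0 (initial): 2 infected
Step 1: +6 new -> 8 infected
Step 2: +8 new -> 16 infected
Step 3: +4 new -> 20 infected
Step 4: +3 new -> 23 infected
Step 5: +4 new -> 27 infected
Step 6: +3 new -> 30 infected
Step 7: +3 new -> 33 infected
Step 8: +1 new -> 34 infected
Step 9: +1 new -> 35 infected
Step 10: +0 new -> 35 infected

Answer: 10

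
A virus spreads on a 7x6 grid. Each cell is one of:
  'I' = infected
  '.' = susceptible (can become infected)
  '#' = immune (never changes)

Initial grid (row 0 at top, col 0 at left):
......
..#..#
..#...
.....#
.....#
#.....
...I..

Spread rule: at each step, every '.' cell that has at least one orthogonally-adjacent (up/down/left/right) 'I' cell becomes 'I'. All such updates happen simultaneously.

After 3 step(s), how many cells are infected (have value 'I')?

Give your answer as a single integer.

Step 0 (initial): 1 infected
Step 1: +3 new -> 4 infected
Step 2: +5 new -> 9 infected
Step 3: +6 new -> 15 infected

Answer: 15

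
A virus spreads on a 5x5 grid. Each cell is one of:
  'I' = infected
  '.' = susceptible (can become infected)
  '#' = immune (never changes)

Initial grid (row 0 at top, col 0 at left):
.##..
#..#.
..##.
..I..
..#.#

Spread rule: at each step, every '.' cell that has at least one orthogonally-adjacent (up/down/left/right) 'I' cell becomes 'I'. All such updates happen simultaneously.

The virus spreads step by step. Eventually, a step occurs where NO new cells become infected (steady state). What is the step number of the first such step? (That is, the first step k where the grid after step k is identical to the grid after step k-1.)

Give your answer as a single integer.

Step 0 (initial): 1 infected
Step 1: +2 new -> 3 infected
Step 2: +5 new -> 8 infected
Step 3: +4 new -> 12 infected
Step 4: +2 new -> 14 infected
Step 5: +1 new -> 15 infected
Step 6: +1 new -> 16 infected
Step 7: +0 new -> 16 infected

Answer: 7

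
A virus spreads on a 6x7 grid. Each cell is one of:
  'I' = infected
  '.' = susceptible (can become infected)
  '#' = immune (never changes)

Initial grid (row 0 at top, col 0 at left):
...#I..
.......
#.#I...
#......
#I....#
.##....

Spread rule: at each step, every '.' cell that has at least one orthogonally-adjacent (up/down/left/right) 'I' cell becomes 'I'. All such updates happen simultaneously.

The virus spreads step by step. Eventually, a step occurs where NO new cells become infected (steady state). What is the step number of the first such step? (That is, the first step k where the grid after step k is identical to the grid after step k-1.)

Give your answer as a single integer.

Step 0 (initial): 3 infected
Step 1: +7 new -> 10 infected
Step 2: +8 new -> 18 infected
Step 3: +7 new -> 25 infected
Step 4: +5 new -> 30 infected
Step 5: +2 new -> 32 infected
Step 6: +1 new -> 33 infected
Step 7: +0 new -> 33 infected

Answer: 7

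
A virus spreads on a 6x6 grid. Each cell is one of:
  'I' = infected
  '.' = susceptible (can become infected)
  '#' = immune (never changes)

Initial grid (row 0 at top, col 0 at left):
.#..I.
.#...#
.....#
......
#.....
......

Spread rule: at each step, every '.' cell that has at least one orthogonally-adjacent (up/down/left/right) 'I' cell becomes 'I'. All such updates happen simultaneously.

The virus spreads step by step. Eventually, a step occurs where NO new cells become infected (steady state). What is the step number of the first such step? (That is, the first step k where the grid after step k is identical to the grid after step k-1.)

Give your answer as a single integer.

Answer: 10

Derivation:
Step 0 (initial): 1 infected
Step 1: +3 new -> 4 infected
Step 2: +3 new -> 7 infected
Step 3: +3 new -> 10 infected
Step 4: +4 new -> 14 infected
Step 5: +5 new -> 19 infected
Step 6: +5 new -> 24 infected
Step 7: +4 new -> 28 infected
Step 8: +2 new -> 30 infected
Step 9: +1 new -> 31 infected
Step 10: +0 new -> 31 infected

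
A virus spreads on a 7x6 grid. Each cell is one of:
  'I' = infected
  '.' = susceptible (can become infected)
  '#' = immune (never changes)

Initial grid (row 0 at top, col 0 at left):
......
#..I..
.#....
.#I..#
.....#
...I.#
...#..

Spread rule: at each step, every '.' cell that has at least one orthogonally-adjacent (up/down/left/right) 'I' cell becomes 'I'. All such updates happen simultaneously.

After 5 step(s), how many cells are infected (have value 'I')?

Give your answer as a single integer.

Answer: 35

Derivation:
Step 0 (initial): 3 infected
Step 1: +10 new -> 13 infected
Step 2: +11 new -> 24 infected
Step 3: +7 new -> 31 infected
Step 4: +3 new -> 34 infected
Step 5: +1 new -> 35 infected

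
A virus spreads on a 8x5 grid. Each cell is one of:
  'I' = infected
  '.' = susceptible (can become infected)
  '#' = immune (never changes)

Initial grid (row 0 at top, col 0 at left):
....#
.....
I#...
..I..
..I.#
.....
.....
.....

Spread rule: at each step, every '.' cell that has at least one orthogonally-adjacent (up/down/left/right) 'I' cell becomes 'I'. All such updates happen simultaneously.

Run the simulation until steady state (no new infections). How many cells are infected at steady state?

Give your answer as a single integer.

Answer: 37

Derivation:
Step 0 (initial): 3 infected
Step 1: +8 new -> 11 infected
Step 2: +9 new -> 20 infected
Step 3: +9 new -> 29 infected
Step 4: +6 new -> 35 infected
Step 5: +2 new -> 37 infected
Step 6: +0 new -> 37 infected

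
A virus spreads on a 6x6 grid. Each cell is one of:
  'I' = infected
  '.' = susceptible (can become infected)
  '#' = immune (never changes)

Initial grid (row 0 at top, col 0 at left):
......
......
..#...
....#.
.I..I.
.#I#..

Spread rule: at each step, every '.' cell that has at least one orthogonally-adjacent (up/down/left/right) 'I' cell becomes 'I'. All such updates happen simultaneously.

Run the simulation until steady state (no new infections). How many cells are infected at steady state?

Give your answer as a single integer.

Step 0 (initial): 3 infected
Step 1: +6 new -> 9 infected
Step 2: +7 new -> 16 infected
Step 3: +4 new -> 20 infected
Step 4: +6 new -> 26 infected
Step 5: +5 new -> 31 infected
Step 6: +1 new -> 32 infected
Step 7: +0 new -> 32 infected

Answer: 32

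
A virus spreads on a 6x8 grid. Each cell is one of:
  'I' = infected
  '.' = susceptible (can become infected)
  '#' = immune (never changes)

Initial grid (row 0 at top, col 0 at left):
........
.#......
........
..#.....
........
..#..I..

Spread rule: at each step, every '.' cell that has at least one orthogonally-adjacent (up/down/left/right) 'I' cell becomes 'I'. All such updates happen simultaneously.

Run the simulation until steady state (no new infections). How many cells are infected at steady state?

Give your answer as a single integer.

Answer: 45

Derivation:
Step 0 (initial): 1 infected
Step 1: +3 new -> 4 infected
Step 2: +5 new -> 9 infected
Step 3: +5 new -> 14 infected
Step 4: +6 new -> 20 infected
Step 5: +6 new -> 26 infected
Step 6: +8 new -> 34 infected
Step 7: +6 new -> 40 infected
Step 8: +2 new -> 42 infected
Step 9: +2 new -> 44 infected
Step 10: +1 new -> 45 infected
Step 11: +0 new -> 45 infected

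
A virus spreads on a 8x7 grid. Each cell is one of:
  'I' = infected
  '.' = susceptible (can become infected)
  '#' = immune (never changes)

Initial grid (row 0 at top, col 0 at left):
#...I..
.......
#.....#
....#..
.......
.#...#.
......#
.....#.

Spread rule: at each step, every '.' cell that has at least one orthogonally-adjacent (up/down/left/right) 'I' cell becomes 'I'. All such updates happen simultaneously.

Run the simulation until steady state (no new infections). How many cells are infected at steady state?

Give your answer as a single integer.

Answer: 47

Derivation:
Step 0 (initial): 1 infected
Step 1: +3 new -> 4 infected
Step 2: +5 new -> 9 infected
Step 3: +5 new -> 14 infected
Step 4: +4 new -> 18 infected
Step 5: +6 new -> 24 infected
Step 6: +5 new -> 29 infected
Step 7: +6 new -> 35 infected
Step 8: +4 new -> 39 infected
Step 9: +5 new -> 44 infected
Step 10: +2 new -> 46 infected
Step 11: +1 new -> 47 infected
Step 12: +0 new -> 47 infected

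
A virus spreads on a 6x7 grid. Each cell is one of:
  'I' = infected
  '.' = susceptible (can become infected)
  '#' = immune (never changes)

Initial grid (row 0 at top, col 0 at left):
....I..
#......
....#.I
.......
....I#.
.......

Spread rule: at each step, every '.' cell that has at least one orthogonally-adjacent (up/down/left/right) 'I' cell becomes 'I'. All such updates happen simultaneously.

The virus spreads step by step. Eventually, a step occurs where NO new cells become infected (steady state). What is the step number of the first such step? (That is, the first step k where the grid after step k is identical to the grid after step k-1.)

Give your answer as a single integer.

Step 0 (initial): 3 infected
Step 1: +9 new -> 12 infected
Step 2: +10 new -> 22 infected
Step 3: +7 new -> 29 infected
Step 4: +6 new -> 35 infected
Step 5: +3 new -> 38 infected
Step 6: +1 new -> 39 infected
Step 7: +0 new -> 39 infected

Answer: 7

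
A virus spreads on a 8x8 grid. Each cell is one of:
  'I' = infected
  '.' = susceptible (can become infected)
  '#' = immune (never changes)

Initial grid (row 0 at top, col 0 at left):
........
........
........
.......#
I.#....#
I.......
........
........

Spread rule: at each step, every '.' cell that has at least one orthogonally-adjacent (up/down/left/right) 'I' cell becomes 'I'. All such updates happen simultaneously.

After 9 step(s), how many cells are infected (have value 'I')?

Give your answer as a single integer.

Answer: 58

Derivation:
Step 0 (initial): 2 infected
Step 1: +4 new -> 6 infected
Step 2: +5 new -> 11 infected
Step 3: +6 new -> 17 infected
Step 4: +8 new -> 25 infected
Step 5: +8 new -> 33 infected
Step 6: +8 new -> 41 infected
Step 7: +8 new -> 49 infected
Step 8: +5 new -> 54 infected
Step 9: +4 new -> 58 infected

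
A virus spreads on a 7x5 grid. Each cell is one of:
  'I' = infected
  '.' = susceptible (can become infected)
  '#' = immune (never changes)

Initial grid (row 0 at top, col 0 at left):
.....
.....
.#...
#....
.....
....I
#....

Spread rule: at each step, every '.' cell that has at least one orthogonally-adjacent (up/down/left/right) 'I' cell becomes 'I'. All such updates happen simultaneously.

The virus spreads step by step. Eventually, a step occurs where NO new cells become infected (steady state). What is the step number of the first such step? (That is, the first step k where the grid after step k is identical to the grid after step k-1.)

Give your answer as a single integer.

Step 0 (initial): 1 infected
Step 1: +3 new -> 4 infected
Step 2: +4 new -> 8 infected
Step 3: +5 new -> 13 infected
Step 4: +6 new -> 19 infected
Step 5: +5 new -> 24 infected
Step 6: +2 new -> 26 infected
Step 7: +2 new -> 28 infected
Step 8: +2 new -> 30 infected
Step 9: +2 new -> 32 infected
Step 10: +0 new -> 32 infected

Answer: 10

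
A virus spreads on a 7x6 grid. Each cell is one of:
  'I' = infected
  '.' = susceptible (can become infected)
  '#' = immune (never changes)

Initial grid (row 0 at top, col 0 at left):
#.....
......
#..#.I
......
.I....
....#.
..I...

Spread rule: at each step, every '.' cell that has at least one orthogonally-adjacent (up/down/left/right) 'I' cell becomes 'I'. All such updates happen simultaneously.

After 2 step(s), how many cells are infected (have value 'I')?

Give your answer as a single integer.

Step 0 (initial): 3 infected
Step 1: +10 new -> 13 infected
Step 2: +12 new -> 25 infected

Answer: 25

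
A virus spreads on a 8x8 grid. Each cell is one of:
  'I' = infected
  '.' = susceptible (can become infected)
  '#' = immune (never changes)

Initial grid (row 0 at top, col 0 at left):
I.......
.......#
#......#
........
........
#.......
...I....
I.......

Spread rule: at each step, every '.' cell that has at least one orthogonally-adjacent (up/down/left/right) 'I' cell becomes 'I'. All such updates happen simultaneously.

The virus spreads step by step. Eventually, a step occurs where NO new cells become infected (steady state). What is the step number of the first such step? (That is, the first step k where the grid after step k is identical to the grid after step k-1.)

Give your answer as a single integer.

Step 0 (initial): 3 infected
Step 1: +8 new -> 11 infected
Step 2: +9 new -> 20 infected
Step 3: +10 new -> 30 infected
Step 4: +12 new -> 42 infected
Step 5: +9 new -> 51 infected
Step 6: +5 new -> 56 infected
Step 7: +4 new -> 60 infected
Step 8: +0 new -> 60 infected

Answer: 8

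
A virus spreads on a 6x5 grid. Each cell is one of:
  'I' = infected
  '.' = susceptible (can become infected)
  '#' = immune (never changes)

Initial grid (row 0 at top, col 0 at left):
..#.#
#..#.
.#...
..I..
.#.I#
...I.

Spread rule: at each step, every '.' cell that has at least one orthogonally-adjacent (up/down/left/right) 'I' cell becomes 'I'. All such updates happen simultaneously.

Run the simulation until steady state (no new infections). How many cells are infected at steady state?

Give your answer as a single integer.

Answer: 22

Derivation:
Step 0 (initial): 3 infected
Step 1: +6 new -> 9 infected
Step 2: +5 new -> 14 infected
Step 3: +5 new -> 19 infected
Step 4: +2 new -> 21 infected
Step 5: +1 new -> 22 infected
Step 6: +0 new -> 22 infected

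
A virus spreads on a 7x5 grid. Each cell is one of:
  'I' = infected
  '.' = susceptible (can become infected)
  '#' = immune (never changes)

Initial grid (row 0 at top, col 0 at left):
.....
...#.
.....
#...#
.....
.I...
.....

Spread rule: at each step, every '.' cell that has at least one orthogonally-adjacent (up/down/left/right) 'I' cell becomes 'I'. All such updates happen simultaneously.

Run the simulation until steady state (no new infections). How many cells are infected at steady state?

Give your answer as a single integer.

Step 0 (initial): 1 infected
Step 1: +4 new -> 5 infected
Step 2: +6 new -> 11 infected
Step 3: +5 new -> 16 infected
Step 4: +6 new -> 22 infected
Step 5: +4 new -> 26 infected
Step 6: +3 new -> 29 infected
Step 7: +2 new -> 31 infected
Step 8: +1 new -> 32 infected
Step 9: +0 new -> 32 infected

Answer: 32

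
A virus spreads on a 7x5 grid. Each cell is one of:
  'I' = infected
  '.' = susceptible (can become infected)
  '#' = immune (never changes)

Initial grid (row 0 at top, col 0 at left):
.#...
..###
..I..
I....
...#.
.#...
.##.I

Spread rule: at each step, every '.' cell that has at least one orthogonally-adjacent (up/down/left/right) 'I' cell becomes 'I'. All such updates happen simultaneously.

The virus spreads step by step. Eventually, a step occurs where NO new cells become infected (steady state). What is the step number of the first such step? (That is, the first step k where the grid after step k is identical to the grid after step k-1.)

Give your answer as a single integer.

Step 0 (initial): 3 infected
Step 1: +8 new -> 11 infected
Step 2: +9 new -> 20 infected
Step 3: +4 new -> 24 infected
Step 4: +0 new -> 24 infected

Answer: 4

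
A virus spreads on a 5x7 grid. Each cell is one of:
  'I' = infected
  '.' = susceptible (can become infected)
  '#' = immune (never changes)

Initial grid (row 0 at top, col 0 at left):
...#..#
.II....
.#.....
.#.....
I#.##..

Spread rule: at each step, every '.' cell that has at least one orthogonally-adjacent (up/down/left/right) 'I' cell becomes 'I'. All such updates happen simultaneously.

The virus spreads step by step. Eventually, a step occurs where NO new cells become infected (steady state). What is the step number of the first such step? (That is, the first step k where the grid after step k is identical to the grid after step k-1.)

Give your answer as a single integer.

Step 0 (initial): 3 infected
Step 1: +6 new -> 9 infected
Step 2: +5 new -> 14 infected
Step 3: +5 new -> 19 infected
Step 4: +4 new -> 23 infected
Step 5: +2 new -> 25 infected
Step 6: +2 new -> 27 infected
Step 7: +1 new -> 28 infected
Step 8: +0 new -> 28 infected

Answer: 8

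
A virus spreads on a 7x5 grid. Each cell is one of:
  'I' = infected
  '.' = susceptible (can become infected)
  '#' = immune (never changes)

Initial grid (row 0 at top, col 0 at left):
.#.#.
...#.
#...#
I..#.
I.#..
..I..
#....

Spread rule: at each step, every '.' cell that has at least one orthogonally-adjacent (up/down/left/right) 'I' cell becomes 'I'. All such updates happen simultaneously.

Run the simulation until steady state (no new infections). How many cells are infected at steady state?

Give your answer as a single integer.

Step 0 (initial): 3 infected
Step 1: +6 new -> 9 infected
Step 2: +6 new -> 15 infected
Step 3: +4 new -> 19 infected
Step 4: +4 new -> 23 infected
Step 5: +2 new -> 25 infected
Step 6: +0 new -> 25 infected

Answer: 25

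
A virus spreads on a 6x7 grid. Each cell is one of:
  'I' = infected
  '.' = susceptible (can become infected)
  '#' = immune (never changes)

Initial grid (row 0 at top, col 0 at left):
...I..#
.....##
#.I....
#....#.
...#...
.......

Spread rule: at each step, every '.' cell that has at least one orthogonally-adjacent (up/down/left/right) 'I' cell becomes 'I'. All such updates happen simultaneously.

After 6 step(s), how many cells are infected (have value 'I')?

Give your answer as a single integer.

Answer: 34

Derivation:
Step 0 (initial): 2 infected
Step 1: +7 new -> 9 infected
Step 2: +8 new -> 17 infected
Step 3: +6 new -> 23 infected
Step 4: +5 new -> 28 infected
Step 5: +4 new -> 32 infected
Step 6: +2 new -> 34 infected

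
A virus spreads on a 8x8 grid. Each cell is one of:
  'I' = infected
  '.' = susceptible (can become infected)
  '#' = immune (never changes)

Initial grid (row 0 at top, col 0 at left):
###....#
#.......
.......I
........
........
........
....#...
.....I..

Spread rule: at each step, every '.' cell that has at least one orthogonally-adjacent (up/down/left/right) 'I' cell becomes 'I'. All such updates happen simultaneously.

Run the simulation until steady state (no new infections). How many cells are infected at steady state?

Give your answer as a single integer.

Answer: 58

Derivation:
Step 0 (initial): 2 infected
Step 1: +6 new -> 8 infected
Step 2: +8 new -> 16 infected
Step 3: +12 new -> 28 infected
Step 4: +8 new -> 36 infected
Step 5: +8 new -> 44 infected
Step 6: +7 new -> 51 infected
Step 7: +5 new -> 56 infected
Step 8: +2 new -> 58 infected
Step 9: +0 new -> 58 infected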